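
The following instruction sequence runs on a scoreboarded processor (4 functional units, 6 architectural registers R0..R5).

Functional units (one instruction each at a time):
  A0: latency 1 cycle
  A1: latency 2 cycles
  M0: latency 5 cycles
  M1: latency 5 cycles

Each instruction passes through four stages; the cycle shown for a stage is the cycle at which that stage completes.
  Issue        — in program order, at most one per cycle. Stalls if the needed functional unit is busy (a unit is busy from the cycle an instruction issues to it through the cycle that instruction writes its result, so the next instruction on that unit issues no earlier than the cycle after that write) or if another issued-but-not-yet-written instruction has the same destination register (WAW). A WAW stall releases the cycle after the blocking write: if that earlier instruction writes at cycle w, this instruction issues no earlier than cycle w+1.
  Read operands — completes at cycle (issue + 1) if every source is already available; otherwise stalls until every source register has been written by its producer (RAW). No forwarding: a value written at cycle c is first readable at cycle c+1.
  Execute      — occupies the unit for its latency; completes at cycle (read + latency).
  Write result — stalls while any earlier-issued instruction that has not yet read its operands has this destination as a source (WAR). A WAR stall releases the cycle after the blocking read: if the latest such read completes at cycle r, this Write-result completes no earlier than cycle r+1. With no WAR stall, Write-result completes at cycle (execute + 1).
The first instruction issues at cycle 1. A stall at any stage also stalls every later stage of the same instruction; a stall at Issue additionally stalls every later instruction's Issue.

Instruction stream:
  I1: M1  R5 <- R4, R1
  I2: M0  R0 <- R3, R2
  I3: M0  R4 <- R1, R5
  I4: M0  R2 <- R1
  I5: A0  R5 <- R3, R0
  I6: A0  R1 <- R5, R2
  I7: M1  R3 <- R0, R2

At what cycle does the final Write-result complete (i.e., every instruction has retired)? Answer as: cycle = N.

cycle = 32

c1: I1 dispatched to M1
c2: I1 operands ready; I2 dispatched to M0
c3: I2 operands ready
c7: I1 complete
c8: R5←I1; I2 complete
c9: R0←I2
c10: I3 dispatched to M0
c11: I3 operands ready
c16: I3 complete
c17: R4←I3
c18: I4 dispatched to M0
c19: I4 operands ready; I5 dispatched to A0
c20: I5 operands ready
c21: I5 complete
c22: R5←I5
c23: I6 dispatched to A0
c24: I4 complete; I7 dispatched to M1
c25: R2←I4
c26: I6 operands ready; I7 operands ready
c27: I6 complete
c28: R1←I6
c31: I7 complete
c32: R3←I7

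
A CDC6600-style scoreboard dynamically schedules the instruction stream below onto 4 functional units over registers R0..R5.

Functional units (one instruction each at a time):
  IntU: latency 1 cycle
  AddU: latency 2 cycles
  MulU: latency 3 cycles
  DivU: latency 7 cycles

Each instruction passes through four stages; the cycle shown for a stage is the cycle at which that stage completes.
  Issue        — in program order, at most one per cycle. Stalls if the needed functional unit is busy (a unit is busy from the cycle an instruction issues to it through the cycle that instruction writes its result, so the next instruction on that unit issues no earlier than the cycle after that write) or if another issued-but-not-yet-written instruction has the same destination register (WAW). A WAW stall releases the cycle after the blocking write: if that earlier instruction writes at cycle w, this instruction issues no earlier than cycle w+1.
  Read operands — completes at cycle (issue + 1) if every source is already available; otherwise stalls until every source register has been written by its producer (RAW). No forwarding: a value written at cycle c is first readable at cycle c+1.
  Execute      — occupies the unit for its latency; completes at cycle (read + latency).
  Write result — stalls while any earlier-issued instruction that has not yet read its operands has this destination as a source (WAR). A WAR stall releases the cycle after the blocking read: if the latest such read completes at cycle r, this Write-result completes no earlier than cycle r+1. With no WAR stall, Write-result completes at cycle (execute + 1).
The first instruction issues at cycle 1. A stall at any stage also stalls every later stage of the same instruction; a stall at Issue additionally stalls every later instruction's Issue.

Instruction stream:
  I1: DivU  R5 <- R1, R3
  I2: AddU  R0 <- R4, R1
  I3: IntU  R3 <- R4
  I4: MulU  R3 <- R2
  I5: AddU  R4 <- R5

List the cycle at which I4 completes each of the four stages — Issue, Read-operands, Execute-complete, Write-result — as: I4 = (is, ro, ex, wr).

[1] I1→DivU
[2] I1 RO | I2→AddU
[3] I2 RO | I3→IntU
[4] I3 RO
[5] I2 EX | I3 EX
[6] I2 WR R0 | I3 WR R3
[7] I4→MulU
[8] I4 RO | I5→AddU
[9] I1 EX
[10] I1 WR R5
[11] I4 EX | I5 RO
[12] I4 WR R3
[13] I5 EX
[14] I5 WR R4

I4 = (7, 8, 11, 12)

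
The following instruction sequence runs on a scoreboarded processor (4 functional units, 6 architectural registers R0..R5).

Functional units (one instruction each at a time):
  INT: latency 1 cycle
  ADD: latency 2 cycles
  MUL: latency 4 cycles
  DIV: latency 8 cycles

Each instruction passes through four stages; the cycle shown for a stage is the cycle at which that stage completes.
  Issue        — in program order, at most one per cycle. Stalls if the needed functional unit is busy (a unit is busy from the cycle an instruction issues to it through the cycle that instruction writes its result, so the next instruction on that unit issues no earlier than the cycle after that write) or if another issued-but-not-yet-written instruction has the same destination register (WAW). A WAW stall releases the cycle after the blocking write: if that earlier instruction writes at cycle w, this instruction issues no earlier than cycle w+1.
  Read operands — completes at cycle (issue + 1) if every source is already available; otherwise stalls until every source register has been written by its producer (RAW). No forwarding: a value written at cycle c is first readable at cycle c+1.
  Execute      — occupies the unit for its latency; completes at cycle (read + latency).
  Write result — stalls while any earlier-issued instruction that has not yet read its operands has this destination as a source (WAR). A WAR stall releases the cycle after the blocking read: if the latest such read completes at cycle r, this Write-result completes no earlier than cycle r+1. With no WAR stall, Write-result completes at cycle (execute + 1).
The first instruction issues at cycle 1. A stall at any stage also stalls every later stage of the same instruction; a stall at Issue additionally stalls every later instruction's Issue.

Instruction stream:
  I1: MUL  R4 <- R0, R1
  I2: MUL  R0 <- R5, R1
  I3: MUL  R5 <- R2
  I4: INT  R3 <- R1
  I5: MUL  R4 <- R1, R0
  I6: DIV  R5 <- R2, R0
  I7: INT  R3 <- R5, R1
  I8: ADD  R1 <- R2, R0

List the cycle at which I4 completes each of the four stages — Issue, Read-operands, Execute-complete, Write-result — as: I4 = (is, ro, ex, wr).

I4 = (16, 17, 18, 19)

I1  is:1  ro:2  ex:6  wr:7
I2  is:8  ro:9  ex:13  wr:14  — struct: MUL busy until I1 writes@7
I3  is:15  ro:16  ex:20  wr:21  — struct: MUL busy until I2 writes@14
I4  is:16  ro:17  ex:18  wr:19
I5  is:22  ro:23  ex:27  wr:28  — struct: MUL busy until I3 writes@21
I6  is:23  ro:24  ex:32  wr:33
I7  is:24  ro:34  ex:35  wr:36  — RAW R5: wait I6 write@33
I8  is:25  ro:26  ex:28  wr:35  — WAR R1: wait I7 read@34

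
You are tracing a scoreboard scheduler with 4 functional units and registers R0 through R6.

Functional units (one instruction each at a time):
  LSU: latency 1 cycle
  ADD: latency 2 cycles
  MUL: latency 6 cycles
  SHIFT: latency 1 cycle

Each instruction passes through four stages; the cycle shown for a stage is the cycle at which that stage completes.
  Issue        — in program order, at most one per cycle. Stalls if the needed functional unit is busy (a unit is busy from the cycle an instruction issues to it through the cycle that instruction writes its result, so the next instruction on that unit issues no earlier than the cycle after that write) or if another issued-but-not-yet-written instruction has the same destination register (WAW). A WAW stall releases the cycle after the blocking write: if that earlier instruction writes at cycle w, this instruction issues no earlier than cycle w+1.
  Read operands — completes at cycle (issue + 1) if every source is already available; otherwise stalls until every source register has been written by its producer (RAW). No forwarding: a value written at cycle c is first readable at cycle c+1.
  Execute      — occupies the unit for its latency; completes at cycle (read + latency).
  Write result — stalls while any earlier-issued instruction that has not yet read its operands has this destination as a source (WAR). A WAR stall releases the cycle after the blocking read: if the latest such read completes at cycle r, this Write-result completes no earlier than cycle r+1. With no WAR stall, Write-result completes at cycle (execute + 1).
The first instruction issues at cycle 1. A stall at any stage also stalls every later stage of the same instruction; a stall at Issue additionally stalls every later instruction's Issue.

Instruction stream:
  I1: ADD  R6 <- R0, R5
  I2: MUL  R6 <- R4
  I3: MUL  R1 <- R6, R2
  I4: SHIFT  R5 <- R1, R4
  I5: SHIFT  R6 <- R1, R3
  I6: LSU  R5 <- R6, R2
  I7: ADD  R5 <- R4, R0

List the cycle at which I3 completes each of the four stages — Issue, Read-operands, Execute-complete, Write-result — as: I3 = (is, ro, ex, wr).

cycle 1: I1→ADD
cycle 2: I1 RO
cycle 4: I1 EX
cycle 5: I1 WR R6
cycle 6: I2→MUL
cycle 7: I2 RO
cycle 13: I2 EX
cycle 14: I2 WR R6
cycle 15: I3→MUL
cycle 16: I3 RO · I4→SHIFT
cycle 22: I3 EX
cycle 23: I3 WR R1
cycle 24: I4 RO
cycle 25: I4 EX
cycle 26: I4 WR R5
cycle 27: I5→SHIFT
cycle 28: I5 RO · I6→LSU
cycle 29: I5 EX
cycle 30: I5 WR R6
cycle 31: I6 RO
cycle 32: I6 EX
cycle 33: I6 WR R5
cycle 34: I7→ADD
cycle 35: I7 RO
cycle 37: I7 EX
cycle 38: I7 WR R5

I3 = (15, 16, 22, 23)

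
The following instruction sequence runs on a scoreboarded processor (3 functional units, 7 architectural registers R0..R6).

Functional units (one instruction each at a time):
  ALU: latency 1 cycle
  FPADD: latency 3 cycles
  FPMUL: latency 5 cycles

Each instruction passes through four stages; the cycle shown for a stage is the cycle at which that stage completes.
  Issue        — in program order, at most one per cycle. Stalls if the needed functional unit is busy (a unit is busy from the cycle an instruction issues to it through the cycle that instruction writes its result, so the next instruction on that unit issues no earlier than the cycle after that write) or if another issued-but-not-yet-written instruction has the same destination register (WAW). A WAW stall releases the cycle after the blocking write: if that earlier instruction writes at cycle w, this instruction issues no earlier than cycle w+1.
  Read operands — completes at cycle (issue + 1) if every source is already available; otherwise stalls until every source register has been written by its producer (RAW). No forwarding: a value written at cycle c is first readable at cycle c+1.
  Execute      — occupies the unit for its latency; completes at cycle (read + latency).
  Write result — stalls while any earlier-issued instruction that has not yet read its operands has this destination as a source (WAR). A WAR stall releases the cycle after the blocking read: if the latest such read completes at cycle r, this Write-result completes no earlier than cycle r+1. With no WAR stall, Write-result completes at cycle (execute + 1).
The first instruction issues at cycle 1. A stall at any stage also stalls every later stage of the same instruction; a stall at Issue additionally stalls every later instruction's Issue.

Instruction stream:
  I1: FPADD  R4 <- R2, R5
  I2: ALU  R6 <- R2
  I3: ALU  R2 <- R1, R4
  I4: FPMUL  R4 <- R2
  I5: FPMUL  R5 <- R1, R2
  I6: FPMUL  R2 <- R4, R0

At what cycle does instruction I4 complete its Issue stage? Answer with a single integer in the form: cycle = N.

I1 -> (1, 2, 5, 6)
I2 -> (2, 3, 4, 5)
I3 -> (6, 7, 8, 9)  // struct: ALU busy until I2 writes@5
I4 -> (7, 10, 15, 16)  // RAW R2: wait I3 write@9
I5 -> (17, 18, 23, 24)  // struct: FPMUL busy until I4 writes@16
I6 -> (25, 26, 31, 32)  // struct: FPMUL busy until I5 writes@24

cycle = 7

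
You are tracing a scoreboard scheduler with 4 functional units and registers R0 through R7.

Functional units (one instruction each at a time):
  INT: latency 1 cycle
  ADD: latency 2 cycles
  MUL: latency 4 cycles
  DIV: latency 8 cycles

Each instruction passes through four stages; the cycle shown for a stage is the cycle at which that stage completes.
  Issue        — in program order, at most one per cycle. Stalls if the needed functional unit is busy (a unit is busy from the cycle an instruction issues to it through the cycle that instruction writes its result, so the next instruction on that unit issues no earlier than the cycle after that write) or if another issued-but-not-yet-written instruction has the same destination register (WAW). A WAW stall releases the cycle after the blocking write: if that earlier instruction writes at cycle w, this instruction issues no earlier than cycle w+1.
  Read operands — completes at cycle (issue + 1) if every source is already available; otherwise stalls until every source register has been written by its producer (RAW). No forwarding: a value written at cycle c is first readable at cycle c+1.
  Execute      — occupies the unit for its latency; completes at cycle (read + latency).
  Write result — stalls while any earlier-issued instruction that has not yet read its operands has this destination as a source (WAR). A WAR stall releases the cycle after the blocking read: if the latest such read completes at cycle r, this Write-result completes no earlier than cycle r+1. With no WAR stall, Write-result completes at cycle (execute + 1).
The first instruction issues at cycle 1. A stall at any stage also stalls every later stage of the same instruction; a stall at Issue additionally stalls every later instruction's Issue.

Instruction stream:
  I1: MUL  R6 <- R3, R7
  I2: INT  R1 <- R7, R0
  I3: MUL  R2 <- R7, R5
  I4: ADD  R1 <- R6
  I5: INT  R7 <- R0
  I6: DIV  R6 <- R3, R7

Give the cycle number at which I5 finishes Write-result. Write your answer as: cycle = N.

cycle = 13

c1: I1 issues→MUL
c2: I1 reads · I2 issues→INT
c3: I2 reads
c4: I2 exec-done
c5: I2 writes R1
c6: I1 exec-done
c7: I1 writes R6
c8: I3 issues→MUL
c9: I3 reads · I4 issues→ADD
c10: I4 reads · I5 issues→INT
c11: I5 reads · I6 issues→DIV
c12: I4 exec-done · I5 exec-done
c13: I3 exec-done · I4 writes R1 · I5 writes R7
c14: I3 writes R2 · I6 reads
c22: I6 exec-done
c23: I6 writes R6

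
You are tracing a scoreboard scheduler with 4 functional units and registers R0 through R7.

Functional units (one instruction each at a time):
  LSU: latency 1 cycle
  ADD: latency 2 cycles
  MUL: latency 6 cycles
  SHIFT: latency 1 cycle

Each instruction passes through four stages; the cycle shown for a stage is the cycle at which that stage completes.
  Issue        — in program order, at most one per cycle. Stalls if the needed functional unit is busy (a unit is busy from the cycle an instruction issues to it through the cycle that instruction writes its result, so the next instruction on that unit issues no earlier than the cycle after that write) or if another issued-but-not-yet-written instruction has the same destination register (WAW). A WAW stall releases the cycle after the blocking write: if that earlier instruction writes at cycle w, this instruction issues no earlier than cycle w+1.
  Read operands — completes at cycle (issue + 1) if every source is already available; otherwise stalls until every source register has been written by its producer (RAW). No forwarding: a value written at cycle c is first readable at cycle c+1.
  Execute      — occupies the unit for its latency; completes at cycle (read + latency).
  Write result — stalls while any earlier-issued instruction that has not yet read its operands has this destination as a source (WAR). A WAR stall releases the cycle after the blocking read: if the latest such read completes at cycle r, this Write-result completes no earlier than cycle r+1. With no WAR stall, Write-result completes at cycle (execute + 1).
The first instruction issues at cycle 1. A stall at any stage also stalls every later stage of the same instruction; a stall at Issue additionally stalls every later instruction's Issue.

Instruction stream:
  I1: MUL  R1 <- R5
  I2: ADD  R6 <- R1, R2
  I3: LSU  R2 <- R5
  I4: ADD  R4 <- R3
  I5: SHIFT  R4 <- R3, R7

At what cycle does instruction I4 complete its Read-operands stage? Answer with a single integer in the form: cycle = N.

I1 -> (1, 2, 8, 9)
I2 -> (2, 10, 12, 13)  // RAW R1: wait I1 write@9
I3 -> (3, 4, 5, 11)  // WAR R2: wait I2 read@10
I4 -> (14, 15, 17, 18)  // struct: ADD busy until I2 writes@13
I5 -> (19, 20, 21, 22)  // WAW R4: wait I4 write@18

cycle = 15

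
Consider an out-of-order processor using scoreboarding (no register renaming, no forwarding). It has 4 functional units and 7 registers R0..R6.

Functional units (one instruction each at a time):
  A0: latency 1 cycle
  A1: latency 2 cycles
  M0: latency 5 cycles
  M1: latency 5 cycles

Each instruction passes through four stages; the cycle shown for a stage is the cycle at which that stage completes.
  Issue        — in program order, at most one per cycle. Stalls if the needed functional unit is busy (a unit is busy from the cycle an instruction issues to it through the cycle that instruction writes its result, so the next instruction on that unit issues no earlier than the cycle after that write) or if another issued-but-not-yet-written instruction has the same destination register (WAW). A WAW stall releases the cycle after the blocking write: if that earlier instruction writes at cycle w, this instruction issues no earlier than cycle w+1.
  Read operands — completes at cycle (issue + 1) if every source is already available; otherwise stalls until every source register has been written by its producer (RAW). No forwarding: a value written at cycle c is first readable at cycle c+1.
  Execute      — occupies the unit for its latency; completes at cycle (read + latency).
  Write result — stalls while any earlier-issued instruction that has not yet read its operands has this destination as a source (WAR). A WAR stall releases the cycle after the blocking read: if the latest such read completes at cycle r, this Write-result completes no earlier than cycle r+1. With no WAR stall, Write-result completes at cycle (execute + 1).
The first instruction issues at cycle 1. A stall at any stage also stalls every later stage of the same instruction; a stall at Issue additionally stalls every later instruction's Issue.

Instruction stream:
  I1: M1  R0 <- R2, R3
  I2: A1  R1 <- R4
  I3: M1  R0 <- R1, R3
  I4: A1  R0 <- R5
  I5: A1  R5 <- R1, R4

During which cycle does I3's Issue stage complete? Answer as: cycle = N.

cycle = 9

cycle 1: I1 dispatched to M1
cycle 2: I1 operands ready | I2 dispatched to A1
cycle 3: I2 operands ready
cycle 5: I2 complete
cycle 6: R1←I2
cycle 7: I1 complete
cycle 8: R0←I1
cycle 9: I3 dispatched to M1
cycle 10: I3 operands ready
cycle 15: I3 complete
cycle 16: R0←I3
cycle 17: I4 dispatched to A1
cycle 18: I4 operands ready
cycle 20: I4 complete
cycle 21: R0←I4
cycle 22: I5 dispatched to A1
cycle 23: I5 operands ready
cycle 25: I5 complete
cycle 26: R5←I5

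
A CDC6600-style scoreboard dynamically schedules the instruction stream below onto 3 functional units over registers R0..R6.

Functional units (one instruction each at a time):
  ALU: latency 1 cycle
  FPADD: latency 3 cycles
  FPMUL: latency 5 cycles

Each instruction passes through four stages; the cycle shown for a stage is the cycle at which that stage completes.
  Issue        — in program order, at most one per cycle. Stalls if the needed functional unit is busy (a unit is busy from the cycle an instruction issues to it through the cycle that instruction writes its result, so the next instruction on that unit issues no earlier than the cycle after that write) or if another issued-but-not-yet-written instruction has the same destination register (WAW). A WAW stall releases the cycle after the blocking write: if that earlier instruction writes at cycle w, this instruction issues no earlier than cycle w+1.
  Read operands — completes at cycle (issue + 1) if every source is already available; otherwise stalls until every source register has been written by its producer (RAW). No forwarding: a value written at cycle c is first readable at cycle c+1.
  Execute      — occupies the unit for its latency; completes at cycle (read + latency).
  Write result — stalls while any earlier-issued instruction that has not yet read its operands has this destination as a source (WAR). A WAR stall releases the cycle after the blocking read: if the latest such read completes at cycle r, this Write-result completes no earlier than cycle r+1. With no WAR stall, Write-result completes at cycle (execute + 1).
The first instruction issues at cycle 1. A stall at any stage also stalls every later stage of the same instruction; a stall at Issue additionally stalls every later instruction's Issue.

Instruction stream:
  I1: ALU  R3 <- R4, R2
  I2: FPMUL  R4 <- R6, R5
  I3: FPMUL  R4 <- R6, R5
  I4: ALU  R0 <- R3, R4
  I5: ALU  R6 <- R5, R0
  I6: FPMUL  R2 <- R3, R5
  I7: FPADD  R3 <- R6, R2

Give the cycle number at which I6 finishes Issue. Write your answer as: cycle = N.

[1] I1 issues→ALU
[2] I1 reads | I2 issues→FPMUL
[3] I1 exec-done | I2 reads
[4] I1 writes R3
[8] I2 exec-done
[9] I2 writes R4
[10] I3 issues→FPMUL
[11] I3 reads | I4 issues→ALU
[16] I3 exec-done
[17] I3 writes R4
[18] I4 reads
[19] I4 exec-done
[20] I4 writes R0
[21] I5 issues→ALU
[22] I5 reads | I6 issues→FPMUL
[23] I5 exec-done | I6 reads | I7 issues→FPADD
[24] I5 writes R6
[28] I6 exec-done
[29] I6 writes R2
[30] I7 reads
[33] I7 exec-done
[34] I7 writes R3

cycle = 22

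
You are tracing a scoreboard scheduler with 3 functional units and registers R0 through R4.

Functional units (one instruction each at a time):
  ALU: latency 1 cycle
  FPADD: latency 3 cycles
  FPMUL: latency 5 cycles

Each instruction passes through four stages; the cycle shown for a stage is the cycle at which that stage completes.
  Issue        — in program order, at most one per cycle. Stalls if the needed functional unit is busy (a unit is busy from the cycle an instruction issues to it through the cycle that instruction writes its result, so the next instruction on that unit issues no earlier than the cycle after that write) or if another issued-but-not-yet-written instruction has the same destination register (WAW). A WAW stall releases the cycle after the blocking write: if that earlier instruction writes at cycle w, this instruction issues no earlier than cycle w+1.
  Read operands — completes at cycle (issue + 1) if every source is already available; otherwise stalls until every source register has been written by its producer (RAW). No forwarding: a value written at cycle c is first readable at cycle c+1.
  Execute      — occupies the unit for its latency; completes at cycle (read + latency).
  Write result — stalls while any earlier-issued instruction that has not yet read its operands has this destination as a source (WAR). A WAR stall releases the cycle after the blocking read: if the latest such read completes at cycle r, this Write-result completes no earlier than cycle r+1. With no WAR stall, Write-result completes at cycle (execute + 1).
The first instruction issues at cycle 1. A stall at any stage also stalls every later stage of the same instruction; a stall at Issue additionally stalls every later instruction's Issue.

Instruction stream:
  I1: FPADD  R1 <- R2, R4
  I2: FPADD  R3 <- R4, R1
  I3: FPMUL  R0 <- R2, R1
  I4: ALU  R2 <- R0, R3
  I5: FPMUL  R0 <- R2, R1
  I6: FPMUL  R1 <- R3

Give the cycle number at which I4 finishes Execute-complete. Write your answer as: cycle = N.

cycle = 17

[1] I1→FPADD
[2] I1 RO
[5] I1 EX
[6] I1 WR R1
[7] I2→FPADD
[8] I2 RO | I3→FPMUL
[9] I3 RO | I4→ALU
[11] I2 EX
[12] I2 WR R3
[14] I3 EX
[15] I3 WR R0
[16] I4 RO | I5→FPMUL
[17] I4 EX
[18] I4 WR R2
[19] I5 RO
[24] I5 EX
[25] I5 WR R0
[26] I6→FPMUL
[27] I6 RO
[32] I6 EX
[33] I6 WR R1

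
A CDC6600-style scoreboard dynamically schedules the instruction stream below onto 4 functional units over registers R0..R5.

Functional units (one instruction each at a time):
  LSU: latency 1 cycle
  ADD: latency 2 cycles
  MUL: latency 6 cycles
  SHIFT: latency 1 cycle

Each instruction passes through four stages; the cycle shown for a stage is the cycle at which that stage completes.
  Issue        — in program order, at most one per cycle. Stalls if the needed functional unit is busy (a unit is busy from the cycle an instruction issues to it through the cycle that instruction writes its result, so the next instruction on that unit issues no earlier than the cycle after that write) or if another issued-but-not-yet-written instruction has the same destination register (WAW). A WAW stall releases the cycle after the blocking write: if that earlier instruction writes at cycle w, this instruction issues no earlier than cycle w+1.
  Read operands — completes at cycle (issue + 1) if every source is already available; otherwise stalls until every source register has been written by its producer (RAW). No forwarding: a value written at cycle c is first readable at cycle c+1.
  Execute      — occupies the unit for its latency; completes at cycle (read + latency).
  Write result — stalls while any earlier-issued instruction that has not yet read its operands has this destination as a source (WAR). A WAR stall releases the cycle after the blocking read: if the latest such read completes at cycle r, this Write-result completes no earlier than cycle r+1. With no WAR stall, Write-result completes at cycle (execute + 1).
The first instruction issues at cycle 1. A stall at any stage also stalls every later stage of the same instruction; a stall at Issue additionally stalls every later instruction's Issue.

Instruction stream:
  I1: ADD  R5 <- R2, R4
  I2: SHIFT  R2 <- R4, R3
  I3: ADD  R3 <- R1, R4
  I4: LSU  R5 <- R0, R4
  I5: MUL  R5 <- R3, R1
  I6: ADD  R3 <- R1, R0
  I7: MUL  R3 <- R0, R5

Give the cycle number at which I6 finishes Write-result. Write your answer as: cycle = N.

cycle = 16

I1: IS=1 RO=2 EX=4 WR=5
I2: IS=2 RO=3 EX=4 WR=5
I3: IS=6 RO=7 EX=9 WR=10  [struct: ADD busy until I1 writes@5]
I4: IS=7 RO=8 EX=9 WR=10
I5: IS=11 RO=12 EX=18 WR=19  [WAW R5: wait I4 write@10]
I6: IS=12 RO=13 EX=15 WR=16
I7: IS=20 RO=21 EX=27 WR=28  [struct: MUL busy until I5 writes@19]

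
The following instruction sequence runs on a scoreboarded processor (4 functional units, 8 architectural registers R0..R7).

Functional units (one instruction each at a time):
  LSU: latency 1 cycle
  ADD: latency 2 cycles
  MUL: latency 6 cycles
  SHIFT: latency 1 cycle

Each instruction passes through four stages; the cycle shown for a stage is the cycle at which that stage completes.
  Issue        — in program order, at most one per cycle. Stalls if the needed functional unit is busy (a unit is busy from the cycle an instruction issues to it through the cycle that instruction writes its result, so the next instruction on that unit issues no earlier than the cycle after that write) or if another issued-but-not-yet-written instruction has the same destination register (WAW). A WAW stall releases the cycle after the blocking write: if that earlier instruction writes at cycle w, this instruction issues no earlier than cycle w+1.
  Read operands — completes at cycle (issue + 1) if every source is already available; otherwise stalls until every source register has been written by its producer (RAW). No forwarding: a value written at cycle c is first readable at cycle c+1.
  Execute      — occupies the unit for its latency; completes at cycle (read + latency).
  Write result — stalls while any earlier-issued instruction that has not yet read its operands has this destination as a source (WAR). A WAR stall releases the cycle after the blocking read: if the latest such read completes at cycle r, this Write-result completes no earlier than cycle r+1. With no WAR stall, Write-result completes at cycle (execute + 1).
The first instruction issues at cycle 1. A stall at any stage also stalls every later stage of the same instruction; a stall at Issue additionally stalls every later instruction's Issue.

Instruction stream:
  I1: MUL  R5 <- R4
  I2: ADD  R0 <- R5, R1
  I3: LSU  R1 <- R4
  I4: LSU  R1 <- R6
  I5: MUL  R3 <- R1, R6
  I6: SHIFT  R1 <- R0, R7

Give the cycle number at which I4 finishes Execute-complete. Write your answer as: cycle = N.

cycle = 14

I1 -> (1, 2, 8, 9)
I2 -> (2, 10, 12, 13)  // RAW R5: wait I1 write@9
I3 -> (3, 4, 5, 11)  // WAR R1: wait I2 read@10
I4 -> (12, 13, 14, 15)  // struct: LSU busy until I3 writes@11
I5 -> (13, 16, 22, 23)  // RAW R1: wait I4 write@15
I6 -> (16, 17, 18, 19)  // WAW R1: wait I4 write@15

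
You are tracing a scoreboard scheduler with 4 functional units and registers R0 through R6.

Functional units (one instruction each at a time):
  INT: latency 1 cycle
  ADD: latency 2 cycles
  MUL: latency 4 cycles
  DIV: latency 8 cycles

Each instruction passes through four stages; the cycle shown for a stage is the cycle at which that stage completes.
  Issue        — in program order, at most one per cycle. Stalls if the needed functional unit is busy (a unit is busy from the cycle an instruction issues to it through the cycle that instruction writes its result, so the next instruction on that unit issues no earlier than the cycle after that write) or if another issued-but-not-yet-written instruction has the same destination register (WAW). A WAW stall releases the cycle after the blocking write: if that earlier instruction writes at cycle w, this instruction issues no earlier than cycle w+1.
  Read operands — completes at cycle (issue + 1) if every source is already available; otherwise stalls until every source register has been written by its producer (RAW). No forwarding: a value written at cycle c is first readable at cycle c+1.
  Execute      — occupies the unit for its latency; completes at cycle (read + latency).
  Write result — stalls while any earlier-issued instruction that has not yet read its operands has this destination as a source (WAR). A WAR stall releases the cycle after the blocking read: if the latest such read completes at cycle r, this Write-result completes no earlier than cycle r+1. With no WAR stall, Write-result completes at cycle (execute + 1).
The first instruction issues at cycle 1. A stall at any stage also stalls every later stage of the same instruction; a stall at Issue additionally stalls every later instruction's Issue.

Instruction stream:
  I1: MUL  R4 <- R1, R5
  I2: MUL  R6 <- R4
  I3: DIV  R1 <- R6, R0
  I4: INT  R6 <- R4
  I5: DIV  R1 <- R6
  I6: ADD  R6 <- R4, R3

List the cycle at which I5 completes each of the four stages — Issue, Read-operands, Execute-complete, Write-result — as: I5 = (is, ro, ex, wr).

I5 = (25, 26, 34, 35)

  I1 | 1 | 2 | 6 | 7
  I2 | 8 | 9 | 13 | 14   struct: MUL busy until I1 writes@7
  I3 | 9 | 15 | 23 | 24   RAW R6: wait I2 write@14
  I4 | 15 | 16 | 17 | 18   WAW R6: wait I2 write@14
  I5 | 25 | 26 | 34 | 35   struct: DIV busy until I3 writes@24
  I6 | 26 | 27 | 29 | 30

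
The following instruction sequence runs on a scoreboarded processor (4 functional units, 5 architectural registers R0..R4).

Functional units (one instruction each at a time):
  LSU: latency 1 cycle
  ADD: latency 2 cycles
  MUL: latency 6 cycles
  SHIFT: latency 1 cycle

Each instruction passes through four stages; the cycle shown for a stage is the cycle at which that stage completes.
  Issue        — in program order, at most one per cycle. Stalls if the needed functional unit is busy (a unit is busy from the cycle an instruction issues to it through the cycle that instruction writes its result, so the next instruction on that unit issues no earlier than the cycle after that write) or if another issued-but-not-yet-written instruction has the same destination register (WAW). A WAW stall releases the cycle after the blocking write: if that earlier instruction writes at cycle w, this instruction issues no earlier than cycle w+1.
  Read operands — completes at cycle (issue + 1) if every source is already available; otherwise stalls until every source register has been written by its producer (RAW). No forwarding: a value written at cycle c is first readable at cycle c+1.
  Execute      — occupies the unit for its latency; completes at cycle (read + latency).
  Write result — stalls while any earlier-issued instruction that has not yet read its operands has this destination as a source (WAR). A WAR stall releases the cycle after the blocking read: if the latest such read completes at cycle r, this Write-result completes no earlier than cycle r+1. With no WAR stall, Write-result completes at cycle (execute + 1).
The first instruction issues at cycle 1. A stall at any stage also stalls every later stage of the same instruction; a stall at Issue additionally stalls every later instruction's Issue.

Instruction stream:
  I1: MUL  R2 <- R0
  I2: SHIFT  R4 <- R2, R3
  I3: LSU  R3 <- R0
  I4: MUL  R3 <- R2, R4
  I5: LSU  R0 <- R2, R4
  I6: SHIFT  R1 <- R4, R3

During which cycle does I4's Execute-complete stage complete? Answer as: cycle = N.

cycle = 19

c1: I1→MUL
c2: I1 RO | I2→SHIFT
c3: I3→LSU
c4: I3 RO
c5: I3 EX
c8: I1 EX
c9: I1 WR R2
c10: I2 RO
c11: I2 EX | I3 WR R3
c12: I2 WR R4 | I4→MUL
c13: I4 RO | I5→LSU
c14: I5 RO | I6→SHIFT
c15: I5 EX
c16: I5 WR R0
c19: I4 EX
c20: I4 WR R3
c21: I6 RO
c22: I6 EX
c23: I6 WR R1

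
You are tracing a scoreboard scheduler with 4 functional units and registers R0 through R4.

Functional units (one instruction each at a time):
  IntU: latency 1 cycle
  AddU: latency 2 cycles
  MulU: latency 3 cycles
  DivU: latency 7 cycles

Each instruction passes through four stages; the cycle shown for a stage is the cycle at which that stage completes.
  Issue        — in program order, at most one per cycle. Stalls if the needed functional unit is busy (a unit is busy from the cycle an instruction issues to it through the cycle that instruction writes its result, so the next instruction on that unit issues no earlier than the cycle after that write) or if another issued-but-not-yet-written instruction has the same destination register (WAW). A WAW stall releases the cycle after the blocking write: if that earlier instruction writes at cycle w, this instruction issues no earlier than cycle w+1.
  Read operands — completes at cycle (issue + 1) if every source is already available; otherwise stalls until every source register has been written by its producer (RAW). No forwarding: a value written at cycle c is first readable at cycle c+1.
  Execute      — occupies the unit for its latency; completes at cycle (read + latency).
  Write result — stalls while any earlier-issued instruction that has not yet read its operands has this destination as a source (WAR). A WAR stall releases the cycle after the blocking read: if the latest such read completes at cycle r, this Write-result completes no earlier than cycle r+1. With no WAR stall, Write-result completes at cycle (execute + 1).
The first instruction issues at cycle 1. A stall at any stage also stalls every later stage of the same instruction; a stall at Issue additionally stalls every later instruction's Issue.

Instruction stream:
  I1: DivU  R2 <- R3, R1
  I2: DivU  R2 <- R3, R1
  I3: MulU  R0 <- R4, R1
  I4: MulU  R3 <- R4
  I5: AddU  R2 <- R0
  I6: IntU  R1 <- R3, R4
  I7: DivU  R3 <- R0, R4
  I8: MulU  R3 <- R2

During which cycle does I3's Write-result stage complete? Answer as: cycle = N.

cycle = 17

t=1  I1→DivU
t=2  I1 RO
t=9  I1 EX
t=10  I1 WR R2
t=11  I2→DivU
t=12  I2 RO, I3→MulU
t=13  I3 RO
t=16  I3 EX
t=17  I3 WR R0
t=18  I4→MulU
t=19  I2 EX, I4 RO
t=20  I2 WR R2
t=21  I5→AddU
t=22  I4 EX, I5 RO, I6→IntU
t=23  I4 WR R3
t=24  I5 EX, I6 RO, I7→DivU
t=25  I5 WR R2, I6 EX, I7 RO
t=26  I6 WR R1
t=32  I7 EX
t=33  I7 WR R3
t=34  I8→MulU
t=35  I8 RO
t=38  I8 EX
t=39  I8 WR R3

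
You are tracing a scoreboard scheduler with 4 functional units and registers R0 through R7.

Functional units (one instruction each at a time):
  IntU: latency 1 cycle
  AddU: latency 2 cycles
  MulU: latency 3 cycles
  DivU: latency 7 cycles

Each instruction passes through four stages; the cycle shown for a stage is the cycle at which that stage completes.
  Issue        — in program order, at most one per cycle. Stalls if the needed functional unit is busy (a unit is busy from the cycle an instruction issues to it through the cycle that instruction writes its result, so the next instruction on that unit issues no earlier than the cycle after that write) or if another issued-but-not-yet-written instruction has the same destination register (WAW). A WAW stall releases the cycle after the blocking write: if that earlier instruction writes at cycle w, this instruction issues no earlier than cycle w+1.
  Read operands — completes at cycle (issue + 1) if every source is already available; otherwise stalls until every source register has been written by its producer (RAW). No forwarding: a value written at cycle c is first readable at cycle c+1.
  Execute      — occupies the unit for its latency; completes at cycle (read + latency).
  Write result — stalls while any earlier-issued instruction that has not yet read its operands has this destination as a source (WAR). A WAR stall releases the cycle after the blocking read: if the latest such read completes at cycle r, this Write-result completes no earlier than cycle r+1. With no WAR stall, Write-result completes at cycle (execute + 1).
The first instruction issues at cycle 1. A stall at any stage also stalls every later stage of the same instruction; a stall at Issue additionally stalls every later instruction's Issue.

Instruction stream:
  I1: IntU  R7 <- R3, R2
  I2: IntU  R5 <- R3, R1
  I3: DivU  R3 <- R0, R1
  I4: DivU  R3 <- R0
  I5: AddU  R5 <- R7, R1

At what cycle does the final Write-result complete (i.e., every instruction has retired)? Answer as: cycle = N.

[I1] 1/2/3/4
[I2] 5/6/7/8  (struct: IntU busy until I1 writes@4)
[I3] 6/7/14/15
[I4] 16/17/24/25  (struct: DivU busy until I3 writes@15)
[I5] 17/18/20/21

cycle = 25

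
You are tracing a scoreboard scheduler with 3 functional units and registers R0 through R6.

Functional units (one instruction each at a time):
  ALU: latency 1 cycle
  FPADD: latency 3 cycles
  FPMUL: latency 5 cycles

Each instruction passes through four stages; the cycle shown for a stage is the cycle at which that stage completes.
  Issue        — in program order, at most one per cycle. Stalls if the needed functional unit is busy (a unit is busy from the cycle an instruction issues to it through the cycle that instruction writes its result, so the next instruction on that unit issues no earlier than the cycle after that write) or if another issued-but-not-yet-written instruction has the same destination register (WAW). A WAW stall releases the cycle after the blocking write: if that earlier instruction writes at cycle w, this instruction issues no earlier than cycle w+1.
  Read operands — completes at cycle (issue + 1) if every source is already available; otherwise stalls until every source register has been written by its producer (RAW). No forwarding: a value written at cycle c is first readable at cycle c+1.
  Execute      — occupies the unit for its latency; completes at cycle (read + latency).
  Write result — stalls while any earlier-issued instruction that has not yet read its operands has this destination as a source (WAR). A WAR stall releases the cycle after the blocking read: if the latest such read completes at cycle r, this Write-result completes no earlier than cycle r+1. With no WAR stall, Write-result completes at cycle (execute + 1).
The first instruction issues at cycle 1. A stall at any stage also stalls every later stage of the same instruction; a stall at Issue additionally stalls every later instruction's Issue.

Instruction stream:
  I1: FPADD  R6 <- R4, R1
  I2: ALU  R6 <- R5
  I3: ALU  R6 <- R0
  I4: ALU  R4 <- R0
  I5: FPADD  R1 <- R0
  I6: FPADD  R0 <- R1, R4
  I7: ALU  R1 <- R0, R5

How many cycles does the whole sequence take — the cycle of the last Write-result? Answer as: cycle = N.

c1: I1 issues→FPADD
c2: I1 reads
c5: I1 exec-done
c6: I1 writes R6
c7: I2 issues→ALU
c8: I2 reads
c9: I2 exec-done
c10: I2 writes R6
c11: I3 issues→ALU
c12: I3 reads
c13: I3 exec-done
c14: I3 writes R6
c15: I4 issues→ALU
c16: I4 reads · I5 issues→FPADD
c17: I4 exec-done · I5 reads
c18: I4 writes R4
c20: I5 exec-done
c21: I5 writes R1
c22: I6 issues→FPADD
c23: I6 reads · I7 issues→ALU
c26: I6 exec-done
c27: I6 writes R0
c28: I7 reads
c29: I7 exec-done
c30: I7 writes R1

cycle = 30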